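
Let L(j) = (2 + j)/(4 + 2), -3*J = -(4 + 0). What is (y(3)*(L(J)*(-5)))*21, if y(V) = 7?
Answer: -1225/3 ≈ -408.33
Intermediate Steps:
J = 4/3 (J = -(-1)*(4 + 0)/3 = -(-1)*4/3 = -⅓*(-4) = 4/3 ≈ 1.3333)
L(j) = ⅓ + j/6 (L(j) = (2 + j)/6 = (2 + j)*(⅙) = ⅓ + j/6)
(y(3)*(L(J)*(-5)))*21 = (7*((⅓ + (⅙)*(4/3))*(-5)))*21 = (7*((⅓ + 2/9)*(-5)))*21 = (7*((5/9)*(-5)))*21 = (7*(-25/9))*21 = -175/9*21 = -1225/3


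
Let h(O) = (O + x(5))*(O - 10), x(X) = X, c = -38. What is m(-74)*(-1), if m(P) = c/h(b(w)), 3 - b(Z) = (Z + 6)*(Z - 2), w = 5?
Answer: 19/500 ≈ 0.038000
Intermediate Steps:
b(Z) = 3 - (-2 + Z)*(6 + Z) (b(Z) = 3 - (Z + 6)*(Z - 2) = 3 - (6 + Z)*(-2 + Z) = 3 - (-2 + Z)*(6 + Z))
h(O) = (-10 + O)*(5 + O) (h(O) = (O + 5)*(O - 10) = (5 + O)*(-10 + O) = (-10 + O)*(5 + O))
m(P) = -19/500 (m(P) = -38/(-50 + (15 - 1*5² - 4*5)² - 5*(15 - 1*5² - 4*5)) = -38/(-50 + (15 - 1*25 - 20)² - 5*(15 - 1*25 - 20)) = -38/(-50 + (15 - 25 - 20)² - 5*(15 - 25 - 20)) = -38/(-50 + (-30)² - 5*(-30)) = -38/(-50 + 900 + 150) = -38/1000 = -38*1/1000 = -19/500)
m(-74)*(-1) = -19/500*(-1) = 19/500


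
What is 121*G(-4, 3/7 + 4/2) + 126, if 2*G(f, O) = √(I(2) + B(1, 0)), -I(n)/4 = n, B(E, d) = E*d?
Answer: 126 + 121*I*√2 ≈ 126.0 + 171.12*I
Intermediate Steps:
I(n) = -4*n
G(f, O) = I*√2 (G(f, O) = √(-4*2 + 1*0)/2 = √(-8 + 0)/2 = √(-8)/2 = (2*I*√2)/2 = I*√2)
121*G(-4, 3/7 + 4/2) + 126 = 121*(I*√2) + 126 = 121*I*√2 + 126 = 126 + 121*I*√2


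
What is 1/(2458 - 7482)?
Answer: -1/5024 ≈ -0.00019904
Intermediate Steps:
1/(2458 - 7482) = 1/(-5024) = -1/5024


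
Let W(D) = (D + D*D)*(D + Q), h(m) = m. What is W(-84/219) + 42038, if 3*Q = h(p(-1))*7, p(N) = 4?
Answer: 16352673446/389017 ≈ 42036.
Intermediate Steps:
Q = 28/3 (Q = (4*7)/3 = (⅓)*28 = 28/3 ≈ 9.3333)
W(D) = (28/3 + D)*(D + D²) (W(D) = (D + D*D)*(D + 28/3) = (D + D²)*(28/3 + D) = (28/3 + D)*(D + D²))
W(-84/219) + 42038 = (-84/219)*(28 + 3*(-84/219)² + 31*(-84/219))/3 + 42038 = (-84*1/219)*(28 + 3*(-84*1/219)² + 31*(-84*1/219))/3 + 42038 = (⅓)*(-28/73)*(28 + 3*(-28/73)² + 31*(-28/73)) + 42038 = (⅓)*(-28/73)*(28 + 3*(784/5329) - 868/73) + 42038 = (⅓)*(-28/73)*(28 + 2352/5329 - 868/73) + 42038 = (⅓)*(-28/73)*(88200/5329) + 42038 = -823200/389017 + 42038 = 16352673446/389017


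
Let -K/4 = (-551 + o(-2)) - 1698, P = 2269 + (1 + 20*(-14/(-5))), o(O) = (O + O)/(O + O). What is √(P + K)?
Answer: √11318 ≈ 106.39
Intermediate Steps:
o(O) = 1 (o(O) = (2*O)/((2*O)) = (2*O)*(1/(2*O)) = 1)
P = 2326 (P = 2269 + (1 + 20*(-14*(-⅕))) = 2269 + (1 + 20*(14/5)) = 2269 + (1 + 56) = 2269 + 57 = 2326)
K = 8992 (K = -4*((-551 + 1) - 1698) = -4*(-550 - 1698) = -4*(-2248) = 8992)
√(P + K) = √(2326 + 8992) = √11318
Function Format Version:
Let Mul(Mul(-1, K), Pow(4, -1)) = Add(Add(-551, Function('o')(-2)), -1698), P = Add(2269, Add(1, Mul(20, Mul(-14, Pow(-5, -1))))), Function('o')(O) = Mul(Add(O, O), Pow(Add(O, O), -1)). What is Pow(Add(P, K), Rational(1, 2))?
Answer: Pow(11318, Rational(1, 2)) ≈ 106.39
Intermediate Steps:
Function('o')(O) = 1 (Function('o')(O) = Mul(Mul(2, O), Pow(Mul(2, O), -1)) = Mul(Mul(2, O), Mul(Rational(1, 2), Pow(O, -1))) = 1)
P = 2326 (P = Add(2269, Add(1, Mul(20, Mul(-14, Rational(-1, 5))))) = Add(2269, Add(1, Mul(20, Rational(14, 5)))) = Add(2269, Add(1, 56)) = Add(2269, 57) = 2326)
K = 8992 (K = Mul(-4, Add(Add(-551, 1), -1698)) = Mul(-4, Add(-550, -1698)) = Mul(-4, -2248) = 8992)
Pow(Add(P, K), Rational(1, 2)) = Pow(Add(2326, 8992), Rational(1, 2)) = Pow(11318, Rational(1, 2))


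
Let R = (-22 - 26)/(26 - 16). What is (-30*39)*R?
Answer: 5616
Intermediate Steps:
R = -24/5 (R = -48/10 = -48*⅒ = -24/5 ≈ -4.8000)
(-30*39)*R = -30*39*(-24/5) = -1170*(-24/5) = 5616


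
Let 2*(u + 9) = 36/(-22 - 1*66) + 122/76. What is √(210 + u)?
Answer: √8806006/209 ≈ 14.199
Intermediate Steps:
u = -1756/209 (u = -9 + (36/(-22 - 1*66) + 122/76)/2 = -9 + (36/(-22 - 66) + 122*(1/76))/2 = -9 + (36/(-88) + 61/38)/2 = -9 + (36*(-1/88) + 61/38)/2 = -9 + (-9/22 + 61/38)/2 = -9 + (½)*(250/209) = -9 + 125/209 = -1756/209 ≈ -8.4019)
√(210 + u) = √(210 - 1756/209) = √(42134/209) = √8806006/209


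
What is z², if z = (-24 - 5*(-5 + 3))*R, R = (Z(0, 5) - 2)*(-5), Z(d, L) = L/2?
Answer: 1225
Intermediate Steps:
Z(d, L) = L/2 (Z(d, L) = L*(½) = L/2)
R = -5/2 (R = ((½)*5 - 2)*(-5) = (5/2 - 2)*(-5) = (½)*(-5) = -5/2 ≈ -2.5000)
z = 35 (z = (-24 - 5*(-5 + 3))*(-5/2) = (-24 - 5*(-2))*(-5/2) = (-24 + 10)*(-5/2) = -14*(-5/2) = 35)
z² = 35² = 1225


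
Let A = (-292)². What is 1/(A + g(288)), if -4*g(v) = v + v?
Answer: 1/85120 ≈ 1.1748e-5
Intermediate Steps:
A = 85264
g(v) = -v/2 (g(v) = -(v + v)/4 = -v/2)
1/(A + g(288)) = 1/(85264 - ½*288) = 1/(85264 - 144) = 1/85120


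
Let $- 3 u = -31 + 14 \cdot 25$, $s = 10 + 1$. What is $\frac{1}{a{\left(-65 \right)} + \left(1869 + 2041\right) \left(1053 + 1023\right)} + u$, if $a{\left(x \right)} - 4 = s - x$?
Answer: $- \frac{2589399557}{24351720} \approx -106.33$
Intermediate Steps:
$s = 11$
$a{\left(x \right)} = 15 - x$ ($a{\left(x \right)} = 4 - \left(-11 + x\right) = 15 - x$)
$u = - \frac{319}{3}$ ($u = - \frac{-31 + 14 \cdot 25}{3} = - \frac{-31 + 350}{3} = \left(- \frac{1}{3}\right) 319 = - \frac{319}{3} \approx -106.33$)
$\frac{1}{a{\left(-65 \right)} + \left(1869 + 2041\right) \left(1053 + 1023\right)} + u = \frac{1}{\left(15 - -65\right) + \left(1869 + 2041\right) \left(1053 + 1023\right)} - \frac{319}{3} = \frac{1}{\left(15 + 65\right) + 3910 \cdot 2076} - \frac{319}{3} = \frac{1}{80 + 8117160} - \frac{319}{3} = \frac{1}{8117240} - \frac{319}{3} = - \frac{2589399557}{24351720}$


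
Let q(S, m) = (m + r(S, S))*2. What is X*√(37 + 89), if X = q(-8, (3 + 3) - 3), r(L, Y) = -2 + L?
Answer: -42*√14 ≈ -157.15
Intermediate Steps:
q(S, m) = -4 + 2*S + 2*m (q(S, m) = (m + (-2 + S))*2 = (-2 + S + m)*2 = -4 + 2*S + 2*m)
X = -14 (X = -4 + 2*(-8) + 2*((3 + 3) - 3) = -4 - 16 + 2*(6 - 3) = -4 - 16 + 2*3 = -4 - 16 + 6 = -14)
X*√(37 + 89) = -14*√(37 + 89) = -42*√14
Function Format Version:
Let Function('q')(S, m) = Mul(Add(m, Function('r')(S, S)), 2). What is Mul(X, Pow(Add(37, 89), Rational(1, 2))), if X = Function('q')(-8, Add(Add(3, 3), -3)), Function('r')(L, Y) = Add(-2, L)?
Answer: Mul(-42, Pow(14, Rational(1, 2))) ≈ -157.15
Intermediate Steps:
Function('q')(S, m) = Add(-4, Mul(2, S), Mul(2, m)) (Function('q')(S, m) = Mul(Add(m, Add(-2, S)), 2) = Mul(Add(-2, S, m), 2) = Add(-4, Mul(2, S), Mul(2, m)))
X = -14 (X = Add(-4, Mul(2, -8), Mul(2, Add(Add(3, 3), -3))) = Add(-4, -16, Mul(2, Add(6, -3))) = Add(-4, -16, Mul(2, 3)) = Add(-4, -16, 6) = -14)
Mul(X, Pow(Add(37, 89), Rational(1, 2))) = Mul(-14, Pow(Add(37, 89), Rational(1, 2))) = Mul(-14, Pow(126, Rational(1, 2))) = Mul(-14, Mul(3, Pow(14, Rational(1, 2)))) = Mul(-42, Pow(14, Rational(1, 2)))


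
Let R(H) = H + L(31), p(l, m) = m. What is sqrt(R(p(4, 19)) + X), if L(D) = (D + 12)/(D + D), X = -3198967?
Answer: I*sqrt(12296753446)/62 ≈ 1788.6*I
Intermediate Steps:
L(D) = (12 + D)/(2*D) (L(D) = (12 + D)/((2*D)) = (12 + D)*(1/(2*D)) = (12 + D)/(2*D))
R(H) = 43/62 + H (R(H) = H + (1/2)*(12 + 31)/31 = H + (1/2)*(1/31)*43 = H + 43/62 = 43/62 + H)
sqrt(R(p(4, 19)) + X) = sqrt((43/62 + 19) - 3198967) = sqrt(1221/62 - 3198967) = sqrt(-198334733/62) = I*sqrt(12296753446)/62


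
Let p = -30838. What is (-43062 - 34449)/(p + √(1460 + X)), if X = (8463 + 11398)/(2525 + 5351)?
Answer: 18825878500968/7489924634923 + 465066*√2520062061/7489924634923 ≈ 2.5166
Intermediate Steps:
X = 19861/7876 ≈ 2.5217
(-43062 - 34449)/(p + √(1460 + X)) = (-43062 - 34449)/(-30838 + √(1460 + 19861/7876)) = -77511/(-30838 + √(11518821/7876)) = -77511/(-30838 + 3*√2520062061/3938)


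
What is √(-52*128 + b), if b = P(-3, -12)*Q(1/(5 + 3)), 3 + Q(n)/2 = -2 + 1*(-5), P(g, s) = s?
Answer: 4*I*√401 ≈ 80.1*I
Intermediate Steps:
Q(n) = -20 (Q(n) = -6 + 2*(-2 + 1*(-5)) = -6 + 2*(-2 - 5) = -6 + 2*(-7) = -6 - 14 = -20)
b = 240 (b = -12*(-20) = 240)
√(-52*128 + b) = √(-52*128 + 240) = √(-6656 + 240) = √(-6416) = 4*I*√401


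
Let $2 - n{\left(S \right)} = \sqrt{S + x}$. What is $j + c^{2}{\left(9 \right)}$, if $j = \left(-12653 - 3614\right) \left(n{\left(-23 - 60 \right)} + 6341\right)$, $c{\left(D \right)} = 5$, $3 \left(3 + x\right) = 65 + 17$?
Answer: $-103181556 + \frac{65068 i \sqrt{33}}{3} \approx -1.0318 \cdot 10^{8} + 1.246 \cdot 10^{5} i$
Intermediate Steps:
$x = \frac{73}{3}$ ($x = -3 + \frac{65 + 17}{3} = -3 + \frac{1}{3} \cdot 82 = -3 + \frac{82}{3} = \frac{73}{3} \approx 24.333$)
$n{\left(S \right)} = 2 - \sqrt{\frac{73}{3} + S}$ ($n{\left(S \right)} = 2 - \sqrt{S + \frac{73}{3}} = 2 - \sqrt{\frac{73}{3} + S}$)
$j = -103181581 + \frac{65068 i \sqrt{33}}{3}$ ($j = \left(-12653 - 3614\right) \left(\left(2 - \frac{\sqrt{219 + 9 \left(-23 - 60\right)}}{3}\right) + 6341\right) = - 16267 \left(\left(2 - \frac{\sqrt{219 + 9 \left(-23 - 60\right)}}{3}\right) + 6341\right) = - 16267 \left(\left(2 - \frac{\sqrt{219 + 9 \left(-83\right)}}{3}\right) + 6341\right) = - 16267 \left(\left(2 - \frac{\sqrt{219 - 747}}{3}\right) + 6341\right) = - 16267 \left(\left(2 - \frac{\sqrt{-528}}{3}\right) + 6341\right) = - 16267 \left(\left(2 - \frac{4 i \sqrt{33}}{3}\right) + 6341\right) = - 16267 \left(6343 - \frac{4 i \sqrt{33}}{3}\right) = -103181581 + \frac{65068 i \sqrt{33}}{3} \approx -1.0318 \cdot 10^{8} + 1.246 \cdot 10^{5} i$)
$j + c^{2}{\left(9 \right)} = \left(-103181581 + \frac{65068 i \sqrt{33}}{3}\right) + 5^{2} = \left(-103181581 + \frac{65068 i \sqrt{33}}{3}\right) + 25 = -103181556 + \frac{65068 i \sqrt{33}}{3}$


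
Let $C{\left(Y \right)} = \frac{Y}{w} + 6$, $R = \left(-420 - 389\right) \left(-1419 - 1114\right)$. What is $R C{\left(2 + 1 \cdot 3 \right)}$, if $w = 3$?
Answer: $\frac{47131531}{3} \approx 1.5711 \cdot 10^{7}$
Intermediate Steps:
$R = 2049197$ ($R = \left(-809\right) \left(-2533\right) = 2049197$)
$C{\left(Y \right)} = 6 + \frac{Y}{3}$ ($C{\left(Y \right)} = \frac{Y}{3} + 6 = 6 + \frac{Y}{3}$)
$R C{\left(2 + 1 \cdot 3 \right)} = 2049197 \left(6 + \frac{2 + 1 \cdot 3}{3}\right) = 2049197 \left(6 + \frac{2 + 3}{3}\right) = 2049197 \left(6 + \frac{1}{3} \cdot 5\right) = 2049197 \left(6 + \frac{5}{3}\right) = 2049197 \cdot \frac{23}{3} = \frac{47131531}{3}$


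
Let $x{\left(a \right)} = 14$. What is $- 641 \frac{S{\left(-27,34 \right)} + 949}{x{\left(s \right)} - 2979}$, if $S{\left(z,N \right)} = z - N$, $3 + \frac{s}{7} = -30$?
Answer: $\frac{569208}{2965} \approx 191.98$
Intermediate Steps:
$s = -231$ ($s = -21 + 7 \left(-30\right) = -21 - 210 = -231$)
$- 641 \frac{S{\left(-27,34 \right)} + 949}{x{\left(s \right)} - 2979} = - 641 \frac{\left(-27 - 34\right) + 949}{14 - 2979} = - 641 \frac{\left(-27 - 34\right) + 949}{-2965} = - 641 \left(-61 + 949\right) \left(- \frac{1}{2965}\right) = - 641 \cdot 888 \left(- \frac{1}{2965}\right) = \left(-641\right) \left(- \frac{888}{2965}\right) = \frac{569208}{2965}$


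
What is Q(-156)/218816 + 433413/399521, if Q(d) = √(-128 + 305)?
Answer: 433413/399521 + √177/218816 ≈ 1.0849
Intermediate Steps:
Q(d) = √177
Q(-156)/218816 + 433413/399521 = √177/218816 + 433413/399521 = 433413/399521 + √177/218816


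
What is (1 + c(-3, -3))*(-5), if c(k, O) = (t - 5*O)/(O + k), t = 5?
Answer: 35/3 ≈ 11.667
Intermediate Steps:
c(k, O) = (5 - 5*O)/(O + k)
(1 + c(-3, -3))*(-5) = (1 + 5*(1 - 1*(-3))/(-3 - 3))*(-5) = (1 + 5*(1 + 3)/(-6))*(-5) = (1 + 5*(-1/6)*4)*(-5) = (1 - 10/3)*(-5) = -7/3*(-5) = 35/3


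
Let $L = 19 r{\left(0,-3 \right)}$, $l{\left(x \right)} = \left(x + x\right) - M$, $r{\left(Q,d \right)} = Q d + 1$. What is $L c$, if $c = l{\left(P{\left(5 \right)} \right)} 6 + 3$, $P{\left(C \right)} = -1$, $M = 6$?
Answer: $-855$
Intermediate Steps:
$r{\left(Q,d \right)} = 1 + Q d$
$l{\left(x \right)} = -6 + 2 x$ ($l{\left(x \right)} = \left(x + x\right) - 6 = 2 x - 6 = -6 + 2 x$)
$c = -45$ ($c = \left(-6 + 2 \left(-1\right)\right) 6 + 3 = \left(-6 - 2\right) 6 + 3 = \left(-8\right) 6 + 3 = -48 + 3 = -45$)
$L = 19$ ($L = 19 \left(1 + 0 \left(-3\right)\right) = 19 \left(1 + 0\right) = 19 \cdot 1 = 19$)
$L c = 19 \left(-45\right) = -855$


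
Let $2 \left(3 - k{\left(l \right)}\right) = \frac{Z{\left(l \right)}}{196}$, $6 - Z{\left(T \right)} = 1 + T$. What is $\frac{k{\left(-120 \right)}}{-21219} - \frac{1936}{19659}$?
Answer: $- \frac{5374671779}{54506857944} \approx -0.098605$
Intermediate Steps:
$Z{\left(T \right)} = 5 - T$ ($Z{\left(T \right)} = 6 - \left(1 + T\right) = 5 - T$)
$k{\left(l \right)} = \frac{1171}{392} + \frac{l}{392}$ ($k{\left(l \right)} = 3 - \frac{\left(5 - l\right) \frac{1}{196}}{2} = 3 - \frac{\frac{5}{196} - \frac{l}{196}}{2} = 3 + \left(- \frac{5}{392} + \frac{l}{392}\right) = \frac{1171}{392} + \frac{l}{392}$)
$\frac{k{\left(-120 \right)}}{-21219} - \frac{1936}{19659} = \frac{\frac{1171}{392} + \frac{1}{392} \left(-120\right)}{-21219} - \frac{1936}{19659} = \left(\frac{1171}{392} - \frac{15}{49}\right) \left(- \frac{1}{21219}\right) - \frac{1936}{19659} = \frac{1051}{392} \left(- \frac{1}{21219}\right) - \frac{1936}{19659} = - \frac{1051}{8317848} - \frac{1936}{19659} = - \frac{5374671779}{54506857944}$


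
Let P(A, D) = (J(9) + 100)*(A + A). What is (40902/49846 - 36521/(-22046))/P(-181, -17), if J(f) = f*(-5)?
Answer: -1361075629/10939598438780 ≈ -0.00012442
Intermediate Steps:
J(f) = -5*f
P(A, D) = 110*A (P(A, D) = (-5*9 + 100)*(A + A) = (-45 + 100)*(2*A) = 55*(2*A) = 110*A)
(40902/49846 - 36521/(-22046))/P(-181, -17) = (40902/49846 - 36521/(-22046))/((110*(-181))) = (40902*(1/49846) - 36521*(-1/22046))/(-19910) = (20451/24923 + 36521/22046)*(-1/19910) = (1361075629/549452458)*(-1/19910) = -1361075629/10939598438780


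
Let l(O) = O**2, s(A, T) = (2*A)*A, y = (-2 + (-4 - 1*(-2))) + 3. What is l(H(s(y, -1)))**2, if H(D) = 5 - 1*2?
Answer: 81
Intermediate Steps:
y = -1 (y = (-2 + (-4 + 2)) + 3 = (-2 - 2) + 3 = -4 + 3 = -1)
s(A, T) = 2*A**2
H(D) = 3 (H(D) = 5 - 2 = 3)
l(H(s(y, -1)))**2 = (3**2)**2 = 9**2 = 81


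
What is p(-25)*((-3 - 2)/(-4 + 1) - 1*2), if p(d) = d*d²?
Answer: 15625/3 ≈ 5208.3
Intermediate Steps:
p(d) = d³
p(-25)*((-3 - 2)/(-4 + 1) - 1*2) = (-25)³*((-3 - 2)/(-4 + 1) - 1*2) = -15625*(-5/(-3) - 2) = -15625*(-5*(-⅓) - 2) = -15625*(5/3 - 2) = -15625*(-⅓) = 15625/3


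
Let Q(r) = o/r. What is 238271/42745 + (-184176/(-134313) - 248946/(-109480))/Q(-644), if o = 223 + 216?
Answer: 3241074667796/14282214715885 ≈ 0.22693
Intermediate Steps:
o = 439
Q(r) = 439/r
238271/42745 + (-184176/(-134313) - 248946/(-109480))/Q(-644) = 238271/42745 + (-184176/(-134313) - 248946/(-109480))/((439/(-644))) = 238271*(1/42745) + (-184176*(-1/134313) - 248946*(-1/109480))/((439*(-1/644))) = 238271/42745 + (61392/44771 + 124473/54740)/(-439/644) = 238271/42745 + (8933378763/2450764540)*(-644/439) = 238271/42745 - 8933378763/1670629865 = 3241074667796/14282214715885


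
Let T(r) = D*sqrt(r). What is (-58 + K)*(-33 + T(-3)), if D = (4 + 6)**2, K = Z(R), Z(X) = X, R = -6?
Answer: 2112 - 6400*I*sqrt(3) ≈ 2112.0 - 11085.0*I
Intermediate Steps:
K = -6
D = 100 (D = 10**2 = 100)
T(r) = 100*sqrt(r)
(-58 + K)*(-33 + T(-3)) = (-58 - 6)*(-33 + 100*sqrt(-3)) = -64*(-33 + 100*(I*sqrt(3))) = -64*(-33 + 100*I*sqrt(3)) = 2112 - 6400*I*sqrt(3)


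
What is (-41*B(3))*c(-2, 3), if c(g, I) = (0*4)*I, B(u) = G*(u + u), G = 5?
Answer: 0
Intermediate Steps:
B(u) = 10*u (B(u) = 5*(u + u) = 5*(2*u) = 10*u)
c(g, I) = 0 (c(g, I) = 0*I = 0)
(-41*B(3))*c(-2, 3) = -410*3*0 = -41*30*0 = -1230*0 = 0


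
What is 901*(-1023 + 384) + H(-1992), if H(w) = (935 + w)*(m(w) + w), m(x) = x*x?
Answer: -4192713843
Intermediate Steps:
m(x) = x**2
H(w) = (935 + w)*(w + w**2) (H(w) = (935 + w)*(w**2 + w) = (935 + w)*(w + w**2))
901*(-1023 + 384) + H(-1992) = 901*(-1023 + 384) - 1992*(935 + (-1992)**2 + 936*(-1992)) = 901*(-639) - 1992*(935 + 3968064 - 1864512) = -575739 - 1992*2104487 = -575739 - 4192138104 = -4192713843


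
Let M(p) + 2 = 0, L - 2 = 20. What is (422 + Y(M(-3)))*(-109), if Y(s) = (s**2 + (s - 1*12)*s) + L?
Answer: -51884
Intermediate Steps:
L = 22 (L = 2 + 20 = 22)
M(p) = -2 (M(p) = -2 + 0 = -2)
Y(s) = 22 + s**2 + s*(-12 + s) (Y(s) = (s**2 + (s - 1*12)*s) + 22 = (s**2 + (s - 12)*s) + 22 = (s**2 + (-12 + s)*s) + 22 = (s**2 + s*(-12 + s)) + 22 = 22 + s**2 + s*(-12 + s))
(422 + Y(M(-3)))*(-109) = (422 + (22 - 12*(-2) + 2*(-2)**2))*(-109) = (422 + (22 + 24 + 2*4))*(-109) = (422 + (22 + 24 + 8))*(-109) = (422 + 54)*(-109) = 476*(-109) = -51884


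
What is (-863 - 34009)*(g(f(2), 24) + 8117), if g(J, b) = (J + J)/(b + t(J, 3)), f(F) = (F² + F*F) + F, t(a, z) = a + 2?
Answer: -849226192/3 ≈ -2.8308e+8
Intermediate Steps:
t(a, z) = 2 + a
f(F) = F + 2*F² (f(F) = (F² + F²) + F = 2*F² + F = F + 2*F²)
g(J, b) = 2*J/(2 + J + b) (g(J, b) = (J + J)/(b + (2 + J)) = (2*J)/(2 + J + b) = 2*J/(2 + J + b))
(-863 - 34009)*(g(f(2), 24) + 8117) = (-863 - 34009)*(2*(2*(1 + 2*2))/(2 + 2*(1 + 2*2) + 24) + 8117) = -34872*(2*(2*(1 + 4))/(2 + 2*(1 + 4) + 24) + 8117) = -34872*(2*(2*5)/(2 + 2*5 + 24) + 8117) = -34872*(2*10/(2 + 10 + 24) + 8117) = -34872*(2*10/36 + 8117) = -34872*(2*10*(1/36) + 8117) = -34872*(5/9 + 8117) = -34872*73058/9 = -849226192/3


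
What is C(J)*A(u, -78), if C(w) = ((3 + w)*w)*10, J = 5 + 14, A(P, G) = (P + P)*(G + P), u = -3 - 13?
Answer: 12573440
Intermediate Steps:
u = -16
A(P, G) = 2*P*(G + P) (A(P, G) = (2*P)*(G + P) = 2*P*(G + P))
J = 19
C(w) = 10*w*(3 + w) (C(w) = (w*(3 + w))*10 = 10*w*(3 + w))
C(J)*A(u, -78) = (10*19*(3 + 19))*(2*(-16)*(-78 - 16)) = (10*19*22)*(2*(-16)*(-94)) = 4180*3008 = 12573440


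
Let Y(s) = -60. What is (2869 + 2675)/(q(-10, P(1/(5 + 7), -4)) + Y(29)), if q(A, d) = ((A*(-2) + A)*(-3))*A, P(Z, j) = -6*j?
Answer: 231/10 ≈ 23.100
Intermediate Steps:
q(A, d) = 3*A² (q(A, d) = ((-2*A + A)*(-3))*A = (-A*(-3))*A = (3*A)*A = 3*A²)
(2869 + 2675)/(q(-10, P(1/(5 + 7), -4)) + Y(29)) = (2869 + 2675)/(3*(-10)² - 60) = 5544/(3*100 - 60) = 5544/(300 - 60) = 5544/240 = 5544*(1/240) = 231/10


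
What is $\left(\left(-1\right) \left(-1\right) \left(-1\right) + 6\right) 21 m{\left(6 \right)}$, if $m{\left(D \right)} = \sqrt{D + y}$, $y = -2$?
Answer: $210$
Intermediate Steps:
$m{\left(D \right)} = \sqrt{-2 + D}$ ($m{\left(D \right)} = \sqrt{D - 2} = \sqrt{-2 + D}$)
$\left(\left(-1\right) \left(-1\right) \left(-1\right) + 6\right) 21 m{\left(6 \right)} = \left(\left(-1\right) \left(-1\right) \left(-1\right) + 6\right) 21 \sqrt{-2 + 6} = \left(1 \left(-1\right) + 6\right) 21 \sqrt{4} = \left(-1 + 6\right) 21 \cdot 2 = 5 \cdot 21 \cdot 2 = 105 \cdot 2 = 210$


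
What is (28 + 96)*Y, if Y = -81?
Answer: -10044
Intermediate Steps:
(28 + 96)*Y = (28 + 96)*(-81) = 124*(-81) = -10044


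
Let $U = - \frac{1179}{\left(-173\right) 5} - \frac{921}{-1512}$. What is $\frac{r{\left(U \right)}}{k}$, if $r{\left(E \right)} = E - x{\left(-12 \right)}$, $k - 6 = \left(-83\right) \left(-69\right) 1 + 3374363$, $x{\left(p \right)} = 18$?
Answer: $- \frac{6987509}{1473586652160} \approx -4.7418 \cdot 10^{-6}$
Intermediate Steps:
$U = \frac{859771}{435960}$ ($U = - \frac{1179}{-865} - - \frac{307}{504} = \left(-1179\right) \left(- \frac{1}{865}\right) + \frac{307}{504} = \frac{1179}{865} + \frac{307}{504} = \frac{859771}{435960} \approx 1.9721$)
$k = 3380096$ ($k = 6 + \left(\left(-83\right) \left(-69\right) 1 + 3374363\right) = 6 + \left(5727 \cdot 1 + 3374363\right) = 6 + \left(5727 + 3374363\right) = 6 + 3380090 = 3380096$)
$r{\left(E \right)} = -18 + E$ ($r{\left(E \right)} = E - 18 = -18 + E$)
$\frac{r{\left(U \right)}}{k} = \frac{-18 + \frac{859771}{435960}}{3380096} = \left(- \frac{6987509}{435960}\right) \frac{1}{3380096} = - \frac{6987509}{1473586652160}$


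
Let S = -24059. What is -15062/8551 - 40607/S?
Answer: -127279/1728811 ≈ -0.073622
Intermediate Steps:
-15062/8551 - 40607/S = -15062/8551 - 40607/(-24059) = -15062*1/8551 - 40607*(-1/24059) = -886/503 + 5801/3437 = -127279/1728811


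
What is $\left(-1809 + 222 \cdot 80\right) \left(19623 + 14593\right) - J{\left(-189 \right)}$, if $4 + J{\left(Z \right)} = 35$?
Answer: $545779385$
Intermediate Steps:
$J{\left(Z \right)} = 31$ ($J{\left(Z \right)} = -4 + 35 = 31$)
$\left(-1809 + 222 \cdot 80\right) \left(19623 + 14593\right) - J{\left(-189 \right)} = \left(-1809 + 222 \cdot 80\right) \left(19623 + 14593\right) - 31 = \left(-1809 + 17760\right) 34216 - 31 = 15951 \cdot 34216 - 31 = 545779416 - 31 = 545779385$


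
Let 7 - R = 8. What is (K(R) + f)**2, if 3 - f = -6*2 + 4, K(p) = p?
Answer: 100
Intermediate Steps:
R = -1 (R = 7 - 1*8 = 7 - 8 = -1)
f = 11 (f = 3 - (-6*2 + 4) = 3 - (-12 + 4) = 3 - 1*(-8) = 3 + 8 = 11)
(K(R) + f)**2 = (-1 + 11)**2 = 10**2 = 100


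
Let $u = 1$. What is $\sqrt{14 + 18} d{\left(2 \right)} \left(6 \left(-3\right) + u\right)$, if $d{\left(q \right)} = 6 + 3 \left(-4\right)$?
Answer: $408 \sqrt{2} \approx 577.0$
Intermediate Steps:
$d{\left(q \right)} = -6$ ($d{\left(q \right)} = 6 - 12 = -6$)
$\sqrt{14 + 18} d{\left(2 \right)} \left(6 \left(-3\right) + u\right) = \sqrt{14 + 18} \left(-6\right) \left(6 \left(-3\right) + 1\right) = \sqrt{32} \left(-6\right) \left(-18 + 1\right) = 4 \sqrt{2} \left(-6\right) \left(-17\right) = - 24 \sqrt{2} \left(-17\right) = 408 \sqrt{2}$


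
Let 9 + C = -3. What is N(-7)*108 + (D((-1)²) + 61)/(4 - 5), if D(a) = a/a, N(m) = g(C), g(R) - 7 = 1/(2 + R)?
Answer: 3416/5 ≈ 683.20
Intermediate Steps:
C = -12 (C = -9 - 3 = -12)
g(R) = 7 + 1/(2 + R)
N(m) = 69/10 (N(m) = (15 + 7*(-12))/(2 - 12) = (15 - 84)/(-10) = -⅒*(-69) = 69/10)
D(a) = 1
N(-7)*108 + (D((-1)²) + 61)/(4 - 5) = (69/10)*108 + (1 + 61)/(4 - 5) = 3726/5 + 62/(-1) = 3726/5 + 62*(-1) = 3726/5 - 62 = 3416/5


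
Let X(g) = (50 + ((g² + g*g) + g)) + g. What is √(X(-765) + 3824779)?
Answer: 3*√554861 ≈ 2234.7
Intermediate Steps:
X(g) = 50 + 2*g + 2*g² (X(g) = (50 + ((g² + g²) + g)) + g = (50 + (2*g² + g)) + g = (50 + (g + 2*g²)) + g = (50 + g + 2*g²) + g = 50 + 2*g + 2*g²)
√(X(-765) + 3824779) = √((50 + 2*(-765) + 2*(-765)²) + 3824779) = √((50 - 1530 + 2*585225) + 3824779) = √((50 - 1530 + 1170450) + 3824779) = √(1168970 + 3824779) = √4993749 = 3*√554861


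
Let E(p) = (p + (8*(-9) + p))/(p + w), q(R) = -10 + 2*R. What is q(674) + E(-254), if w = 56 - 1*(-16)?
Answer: 122048/91 ≈ 1341.2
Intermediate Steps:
w = 72 (w = 56 + 16 = 72)
E(p) = (-72 + 2*p)/(72 + p) (E(p) = (p + (8*(-9) + p))/(p + 72) = (p + (-72 + p))/(72 + p) = (-72 + 2*p)/(72 + p))
q(674) + E(-254) = (-10 + 2*674) + 2*(-36 - 254)/(72 - 254) = (-10 + 1348) + 2*(-290)/(-182) = 1338 + 2*(-1/182)*(-290) = 1338 + 290/91 = 122048/91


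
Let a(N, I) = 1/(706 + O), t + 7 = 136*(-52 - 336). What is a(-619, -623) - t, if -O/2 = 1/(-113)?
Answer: 4210389613/79780 ≈ 52775.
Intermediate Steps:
O = 2/113 (O = -2/(-113) = -2*(-1/113) = 2/113 ≈ 0.017699)
t = -52775 (t = -7 + 136*(-52 - 336) = -7 + 136*(-388) = -7 - 52768 = -52775)
a(N, I) = 113/79780 (a(N, I) = 1/(706 + 2/113) = 1/(79780/113) = 113/79780)
a(-619, -623) - t = 113/79780 - 1*(-52775) = 113/79780 + 52775 = 4210389613/79780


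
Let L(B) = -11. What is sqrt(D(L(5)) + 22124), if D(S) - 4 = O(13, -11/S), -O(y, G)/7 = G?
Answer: sqrt(22121) ≈ 148.73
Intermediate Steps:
O(y, G) = -7*G
D(S) = 4 + 77/S (D(S) = 4 - (-77)/S = 4 + 77/S)
sqrt(D(L(5)) + 22124) = sqrt((4 + 77/(-11)) + 22124) = sqrt((4 + 77*(-1/11)) + 22124) = sqrt((4 - 7) + 22124) = sqrt(-3 + 22124) = sqrt(22121)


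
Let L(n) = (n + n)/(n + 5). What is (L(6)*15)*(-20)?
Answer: -3600/11 ≈ -327.27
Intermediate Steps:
L(n) = 2*n/(5 + n) (L(n) = (2*n)/(5 + n) = 2*n/(5 + n))
(L(6)*15)*(-20) = ((2*6/(5 + 6))*15)*(-20) = ((2*6/11)*15)*(-20) = ((2*6*(1/11))*15)*(-20) = ((12/11)*15)*(-20) = (180/11)*(-20) = -3600/11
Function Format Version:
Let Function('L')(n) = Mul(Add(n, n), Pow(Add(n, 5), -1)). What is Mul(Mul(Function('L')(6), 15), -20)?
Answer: Rational(-3600, 11) ≈ -327.27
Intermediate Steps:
Function('L')(n) = Mul(2, n, Pow(Add(5, n), -1)) (Function('L')(n) = Mul(Mul(2, n), Pow(Add(5, n), -1)) = Mul(2, n, Pow(Add(5, n), -1)))
Mul(Mul(Function('L')(6), 15), -20) = Mul(Mul(Mul(2, 6, Pow(Add(5, 6), -1)), 15), -20) = Mul(Mul(Mul(2, 6, Pow(11, -1)), 15), -20) = Mul(Mul(Mul(2, 6, Rational(1, 11)), 15), -20) = Mul(Mul(Rational(12, 11), 15), -20) = Mul(Rational(180, 11), -20) = Rational(-3600, 11)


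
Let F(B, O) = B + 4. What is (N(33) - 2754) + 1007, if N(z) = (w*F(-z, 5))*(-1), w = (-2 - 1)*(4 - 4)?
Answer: -1747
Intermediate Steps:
F(B, O) = 4 + B
w = 0 (w = -3*0 = 0)
N(z) = 0 (N(z) = (0*(4 - z))*(-1) = 0*(-1) = 0)
(N(33) - 2754) + 1007 = (0 - 2754) + 1007 = -2754 + 1007 = -1747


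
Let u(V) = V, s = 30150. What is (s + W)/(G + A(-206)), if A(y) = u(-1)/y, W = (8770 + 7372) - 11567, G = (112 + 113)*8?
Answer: 7153350/370801 ≈ 19.292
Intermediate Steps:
G = 1800 (G = 225*8 = 1800)
W = 4575 (W = 16142 - 11567 = 4575)
A(y) = -1/y
(s + W)/(G + A(-206)) = (30150 + 4575)/(1800 - 1/(-206)) = 34725/(1800 - 1*(-1/206)) = 34725/(1800 + 1/206) = 34725/(370801/206) = 34725*(206/370801) = 7153350/370801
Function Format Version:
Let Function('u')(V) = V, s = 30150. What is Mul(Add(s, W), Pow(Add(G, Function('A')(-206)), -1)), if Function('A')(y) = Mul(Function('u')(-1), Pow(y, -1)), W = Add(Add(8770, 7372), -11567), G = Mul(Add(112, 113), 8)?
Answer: Rational(7153350, 370801) ≈ 19.292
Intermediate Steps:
G = 1800 (G = Mul(225, 8) = 1800)
W = 4575 (W = Add(16142, -11567) = 4575)
Function('A')(y) = Mul(-1, Pow(y, -1))
Mul(Add(s, W), Pow(Add(G, Function('A')(-206)), -1)) = Mul(Add(30150, 4575), Pow(Add(1800, Mul(-1, Pow(-206, -1))), -1)) = Mul(34725, Pow(Add(1800, Mul(-1, Rational(-1, 206))), -1)) = Mul(34725, Pow(Add(1800, Rational(1, 206)), -1)) = Mul(34725, Pow(Rational(370801, 206), -1)) = Mul(34725, Rational(206, 370801)) = Rational(7153350, 370801)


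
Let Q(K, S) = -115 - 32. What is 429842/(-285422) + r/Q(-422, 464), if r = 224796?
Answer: -10704151781/6992839 ≈ -1530.7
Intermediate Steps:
Q(K, S) = -147
429842/(-285422) + r/Q(-422, 464) = 429842/(-285422) + 224796/(-147) = 429842*(-1/285422) + 224796*(-1/147) = -214921/142711 - 74932/49 = -10704151781/6992839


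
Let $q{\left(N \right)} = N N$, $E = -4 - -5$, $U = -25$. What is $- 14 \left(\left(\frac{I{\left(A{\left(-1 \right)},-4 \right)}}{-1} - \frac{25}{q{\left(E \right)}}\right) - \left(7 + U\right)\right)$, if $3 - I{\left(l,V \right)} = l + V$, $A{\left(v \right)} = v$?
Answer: $210$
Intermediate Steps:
$I{\left(l,V \right)} = 3 - V - l$ ($I{\left(l,V \right)} = 3 - \left(l + V\right) = 3 - \left(V + l\right) = 3 - V - l$)
$E = 1$ ($E = -4 + 5 = 1$)
$q{\left(N \right)} = N^{2}$
$- 14 \left(\left(\frac{I{\left(A{\left(-1 \right)},-4 \right)}}{-1} - \frac{25}{q{\left(E \right)}}\right) - \left(7 + U\right)\right) = - 14 \left(\left(\frac{3 - -4 - -1}{-1} - \frac{25}{1^{2}}\right) - -18\right) = - 14 \left(\left(\left(3 + 4 + 1\right) \left(-1\right) - \frac{25}{1}\right) + \left(-7 + 25\right)\right) = - 14 \left(\left(8 \left(-1\right) - 25\right) + 18\right) = - 14 \left(\left(-8 - 25\right) + 18\right) = - 14 \left(-33 + 18\right) = \left(-14\right) \left(-15\right) = 210$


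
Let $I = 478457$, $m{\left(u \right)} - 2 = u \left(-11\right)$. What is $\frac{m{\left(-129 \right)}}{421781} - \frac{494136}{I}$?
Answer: $- \frac{207737288819}{201804071917} \approx -1.0294$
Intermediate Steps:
$m{\left(u \right)} = 2 - 11 u$ ($m{\left(u \right)} = 2 + u \left(-11\right) = 2 - 11 u$)
$\frac{m{\left(-129 \right)}}{421781} - \frac{494136}{I} = \frac{2 - -1419}{421781} - \frac{494136}{478457} = \left(2 + 1419\right) \frac{1}{421781} - \frac{494136}{478457} = 1421 \cdot \frac{1}{421781} - \frac{494136}{478457} = \frac{1421}{421781} - \frac{494136}{478457} = - \frac{207737288819}{201804071917}$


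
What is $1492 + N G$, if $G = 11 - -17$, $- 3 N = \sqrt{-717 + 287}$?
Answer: $1492 - \frac{28 i \sqrt{430}}{3} \approx 1492.0 - 193.54 i$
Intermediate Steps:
$N = - \frac{i \sqrt{430}}{3}$ ($N = - \frac{\sqrt{-717 + 287}}{3} = - \frac{\sqrt{-430}}{3} = - \frac{i \sqrt{430}}{3} \approx - 6.9121 i$)
$G = 28$ ($G = 11 + 17 = 28$)
$1492 + N G = 1492 + - \frac{i \sqrt{430}}{3} \cdot 28 = 1492 - \frac{28 i \sqrt{430}}{3}$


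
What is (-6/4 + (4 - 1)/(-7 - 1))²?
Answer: 225/64 ≈ 3.5156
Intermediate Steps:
(-6/4 + (4 - 1)/(-7 - 1))² = (-6*¼ + 3/(-8))² = (-3/2 + 3*(-⅛))² = (-3/2 - 3/8)² = (-15/8)² = 225/64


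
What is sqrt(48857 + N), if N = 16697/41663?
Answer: 4*sqrt(5300434270734)/41663 ≈ 221.04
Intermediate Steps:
N = 16697/41663 (N = 16697*(1/41663) = 16697/41663 ≈ 0.40076)
sqrt(48857 + N) = sqrt(48857 + 16697/41663) = sqrt(2035545888/41663) = 4*sqrt(5300434270734)/41663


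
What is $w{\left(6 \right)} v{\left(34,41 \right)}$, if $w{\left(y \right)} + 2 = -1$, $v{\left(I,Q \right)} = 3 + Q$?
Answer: $-132$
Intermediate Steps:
$w{\left(y \right)} = -3$ ($w{\left(y \right)} = -2 - 1 = -3$)
$w{\left(6 \right)} v{\left(34,41 \right)} = - 3 \left(3 + 41\right) = \left(-3\right) 44 = -132$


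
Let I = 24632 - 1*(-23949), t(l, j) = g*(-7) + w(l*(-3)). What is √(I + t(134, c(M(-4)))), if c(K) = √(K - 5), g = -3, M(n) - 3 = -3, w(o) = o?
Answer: 10*√482 ≈ 219.54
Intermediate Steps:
M(n) = 0 (M(n) = 3 - 3 = 0)
c(K) = √(-5 + K)
t(l, j) = 21 - 3*l (t(l, j) = -3*(-7) + l*(-3) = 21 - 3*l)
I = 48581 (I = 24632 + 23949 = 48581)
√(I + t(134, c(M(-4)))) = √(48581 + (21 - 3*134)) = √(48581 + (21 - 402)) = √(48581 - 381) = √48200 = 10*√482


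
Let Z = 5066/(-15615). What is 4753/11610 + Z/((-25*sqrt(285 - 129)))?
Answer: 4753/11610 + 2533*sqrt(39)/15224625 ≈ 0.41043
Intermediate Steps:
Z = -5066/15615 (Z = 5066*(-1/15615) = -5066/15615 ≈ -0.32443)
4753/11610 + Z/((-25*sqrt(285 - 129))) = 4753/11610 - 5066*(-1/(25*sqrt(285 - 129)))/15615 = 4753*(1/11610) - 5066*(-sqrt(39)/1950)/15615 = 4753/11610 - 5066*(-sqrt(39)/1950)/15615 = 4753/11610 - (-2533)*sqrt(39)/15224625 = 4753/11610 + 2533*sqrt(39)/15224625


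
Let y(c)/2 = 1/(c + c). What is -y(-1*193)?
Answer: 1/193 ≈ 0.0051813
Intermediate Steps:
y(c) = 1/c (y(c) = 2/(c + c) = 2/((2*c)) = 2*(1/(2*c)) = 1/c)
-y(-1*193) = -1/((-1*193)) = -1/(-193) = -1*(-1/193) = 1/193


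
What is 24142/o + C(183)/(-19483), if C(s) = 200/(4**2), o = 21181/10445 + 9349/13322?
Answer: 130899176361846205/14800205891042 ≈ 8844.4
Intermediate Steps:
o = 379823587/139148290 (o = 21181*(1/10445) + 9349*(1/13322) = 21181/10445 + 9349/13322 = 379823587/139148290 ≈ 2.7296)
C(s) = 25/2 (C(s) = 200/16 = 200*(1/16) = 25/2)
24142/o + C(183)/(-19483) = 24142/(379823587/139148290) + (25/2)/(-19483) = 24142*(139148290/379823587) + (25/2)*(-1/19483) = 3359318017180/379823587 - 25/38966 = 130899176361846205/14800205891042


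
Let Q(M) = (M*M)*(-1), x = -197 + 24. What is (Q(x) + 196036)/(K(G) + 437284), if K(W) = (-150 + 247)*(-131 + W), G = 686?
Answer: 166107/491119 ≈ 0.33822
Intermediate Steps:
x = -173
K(W) = -12707 + 97*W (K(W) = 97*(-131 + W) = -12707 + 97*W)
Q(M) = -M**2 (Q(M) = M**2*(-1) = -M**2)
(Q(x) + 196036)/(K(G) + 437284) = (-1*(-173)**2 + 196036)/((-12707 + 97*686) + 437284) = (-1*29929 + 196036)/((-12707 + 66542) + 437284) = (-29929 + 196036)/(53835 + 437284) = 166107/491119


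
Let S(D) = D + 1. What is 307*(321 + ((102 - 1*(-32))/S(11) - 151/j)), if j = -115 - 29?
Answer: 14730781/144 ≈ 1.0230e+5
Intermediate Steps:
S(D) = 1 + D
j = -144
307*(321 + ((102 - 1*(-32))/S(11) - 151/j)) = 307*(321 + ((102 - 1*(-32))/(1 + 11) - 151/(-144))) = 307*(321 + ((102 + 32)/12 - 151*(-1/144))) = 307*(321 + (134*(1/12) + 151/144)) = 307*(321 + (67/6 + 151/144)) = 307*(321 + 1759/144) = 307*(47983/144) = 14730781/144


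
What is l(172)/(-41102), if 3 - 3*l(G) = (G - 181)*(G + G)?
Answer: -1033/41102 ≈ -0.025133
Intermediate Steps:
l(G) = 1 - 2*G*(-181 + G)/3 (l(G) = 1 - (G - 181)*(G + G)/3 = 1 - (-181 + G)*2*G/3 = 1 - 2*G*(-181 + G)/3)
l(172)/(-41102) = (1 - 2/3*172**2 + (362/3)*172)/(-41102) = (1 - 2/3*29584 + 62264/3)*(-1/41102) = (1 - 59168/3 + 62264/3)*(-1/41102) = 1033*(-1/41102) = -1033/41102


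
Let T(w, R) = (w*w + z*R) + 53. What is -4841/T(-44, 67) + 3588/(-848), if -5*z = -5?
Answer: -717631/108968 ≈ -6.5857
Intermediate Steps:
z = 1 (z = -⅕*(-5) = 1)
T(w, R) = 53 + R + w² (T(w, R) = (w*w + 1*R) + 53 = (w² + R) + 53 = (R + w²) + 53 = 53 + R + w²)
-4841/T(-44, 67) + 3588/(-848) = -4841/(53 + 67 + (-44)²) + 3588/(-848) = -4841/(53 + 67 + 1936) + 3588*(-1/848) = -4841/2056 - 897/212 = -717631/108968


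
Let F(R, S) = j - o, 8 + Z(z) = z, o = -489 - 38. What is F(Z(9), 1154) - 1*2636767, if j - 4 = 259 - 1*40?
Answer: -2636017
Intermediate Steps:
j = 223 (j = 4 + (259 - 1*40) = 4 + (259 - 40) = 4 + 219 = 223)
o = -527
Z(z) = -8 + z
F(R, S) = 750 (F(R, S) = 223 - 1*(-527) = 223 + 527 = 750)
F(Z(9), 1154) - 1*2636767 = 750 - 1*2636767 = 750 - 2636767 = -2636017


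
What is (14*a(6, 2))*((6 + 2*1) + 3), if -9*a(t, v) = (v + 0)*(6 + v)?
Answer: -2464/9 ≈ -273.78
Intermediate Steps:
a(t, v) = -v*(6 + v)/9 (a(t, v) = -(v + 0)*(6 + v)/9 = -v*(6 + v)/9)
(14*a(6, 2))*((6 + 2*1) + 3) = (14*(-1/9*2*(6 + 2)))*((6 + 2*1) + 3) = (14*(-1/9*2*8))*((6 + 2) + 3) = (14*(-16/9))*(8 + 3) = -224/9*11 = -2464/9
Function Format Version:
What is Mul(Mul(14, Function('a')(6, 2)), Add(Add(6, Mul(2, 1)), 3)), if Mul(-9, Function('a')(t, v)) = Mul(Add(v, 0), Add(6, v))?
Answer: Rational(-2464, 9) ≈ -273.78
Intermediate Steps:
Function('a')(t, v) = Mul(Rational(-1, 9), v, Add(6, v)) (Function('a')(t, v) = Mul(Rational(-1, 9), Mul(Add(v, 0), Add(6, v))) = Mul(Rational(-1, 9), Mul(v, Add(6, v))) = Mul(Rational(-1, 9), v, Add(6, v)))
Mul(Mul(14, Function('a')(6, 2)), Add(Add(6, Mul(2, 1)), 3)) = Mul(Mul(14, Mul(Rational(-1, 9), 2, Add(6, 2))), Add(Add(6, Mul(2, 1)), 3)) = Mul(Mul(14, Mul(Rational(-1, 9), 2, 8)), Add(Add(6, 2), 3)) = Mul(Mul(14, Rational(-16, 9)), Add(8, 3)) = Mul(Rational(-224, 9), 11) = Rational(-2464, 9)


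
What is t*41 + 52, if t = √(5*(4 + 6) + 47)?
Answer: 52 + 41*√97 ≈ 455.80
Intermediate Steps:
t = √97 (t = √(5*10 + 47) = √(50 + 47) = √97 ≈ 9.8489)
t*41 + 52 = √97*41 + 52 = 41*√97 + 52 = 52 + 41*√97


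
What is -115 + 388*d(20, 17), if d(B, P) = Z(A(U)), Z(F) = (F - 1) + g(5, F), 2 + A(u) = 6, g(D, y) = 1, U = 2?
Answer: 1437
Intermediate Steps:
A(u) = 4 (A(u) = -2 + 6 = 4)
Z(F) = F (Z(F) = (F - 1) + 1 = (-1 + F) + 1 = F)
d(B, P) = 4
-115 + 388*d(20, 17) = -115 + 388*4 = -115 + 1552 = 1437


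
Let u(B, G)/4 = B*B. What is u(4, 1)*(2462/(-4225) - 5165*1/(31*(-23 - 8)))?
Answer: 1245193152/4060225 ≈ 306.68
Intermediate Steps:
u(B, G) = 4*B**2 (u(B, G) = 4*(B*B) = 4*B**2)
u(4, 1)*(2462/(-4225) - 5165*1/(31*(-23 - 8))) = (4*4**2)*(2462/(-4225) - 5165*1/(31*(-23 - 8))) = (4*16)*(2462*(-1/4225) - 5165/((-31*31))) = 64*(-2462/4225 - 5165/(-961)) = 64*(-2462/4225 - 5165*(-1/961)) = 64*(-2462/4225 + 5165/961) = 64*(19456143/4060225) = 1245193152/4060225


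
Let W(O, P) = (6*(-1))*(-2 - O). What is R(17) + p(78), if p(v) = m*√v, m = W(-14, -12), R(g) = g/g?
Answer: 1 - 72*√78 ≈ -634.89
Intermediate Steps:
R(g) = 1
W(O, P) = 12 + 6*O (W(O, P) = -6*(-2 - O) = 12 + 6*O)
m = -72 (m = 12 + 6*(-14) = 12 - 84 = -72)
p(v) = -72*√v
R(17) + p(78) = 1 - 72*√78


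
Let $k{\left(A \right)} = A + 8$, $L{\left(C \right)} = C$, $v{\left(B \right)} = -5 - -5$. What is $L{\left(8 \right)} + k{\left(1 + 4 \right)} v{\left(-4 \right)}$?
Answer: $8$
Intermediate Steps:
$v{\left(B \right)} = 0$ ($v{\left(B \right)} = -5 + 5 = 0$)
$k{\left(A \right)} = 8 + A$
$L{\left(8 \right)} + k{\left(1 + 4 \right)} v{\left(-4 \right)} = 8 + \left(8 + \left(1 + 4\right)\right) 0 = 8 + \left(8 + 5\right) 0 = 8 + 13 \cdot 0 = 8 + 0 = 8$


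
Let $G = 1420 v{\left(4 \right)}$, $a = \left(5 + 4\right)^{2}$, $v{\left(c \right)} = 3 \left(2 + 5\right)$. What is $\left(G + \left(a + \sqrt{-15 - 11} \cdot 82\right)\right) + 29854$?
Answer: $59755 + 82 i \sqrt{26} \approx 59755.0 + 418.12 i$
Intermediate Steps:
$v{\left(c \right)} = 21$ ($v{\left(c \right)} = 3 \cdot 7 = 21$)
$a = 81$ ($a = 9^{2} = 81$)
$G = 29820$ ($G = 1420 \cdot 21 = 29820$)
$\left(G + \left(a + \sqrt{-15 - 11} \cdot 82\right)\right) + 29854 = \left(29820 + \left(81 + \sqrt{-15 - 11} \cdot 82\right)\right) + 29854 = \left(29820 + \left(81 + \sqrt{-26} \cdot 82\right)\right) + 29854 = \left(29820 + \left(81 + i \sqrt{26} \cdot 82\right)\right) + 29854 = \left(29820 + \left(81 + 82 i \sqrt{26}\right)\right) + 29854 = \left(29901 + 82 i \sqrt{26}\right) + 29854 = 59755 + 82 i \sqrt{26}$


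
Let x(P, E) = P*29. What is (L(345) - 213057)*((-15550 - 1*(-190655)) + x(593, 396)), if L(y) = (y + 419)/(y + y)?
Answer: -14135020629466/345 ≈ -4.0971e+10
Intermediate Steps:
x(P, E) = 29*P
L(y) = (419 + y)/(2*y) (L(y) = (419 + y)/((2*y)) = (419 + y)*(1/(2*y)) = (419 + y)/(2*y))
(L(345) - 213057)*((-15550 - 1*(-190655)) + x(593, 396)) = ((½)*(419 + 345)/345 - 213057)*((-15550 - 1*(-190655)) + 29*593) = ((½)*(1/345)*764 - 213057)*((-15550 + 190655) + 17197) = (382/345 - 213057)*(175105 + 17197) = -73504283/345*192302 = -14135020629466/345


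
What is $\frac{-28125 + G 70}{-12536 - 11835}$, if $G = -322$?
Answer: $\frac{50665}{24371} \approx 2.0789$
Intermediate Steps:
$\frac{-28125 + G 70}{-12536 - 11835} = \frac{-28125 - 22540}{-12536 - 11835} = \frac{-28125 - 22540}{-24371} = \left(-50665\right) \left(- \frac{1}{24371}\right) = \frac{50665}{24371}$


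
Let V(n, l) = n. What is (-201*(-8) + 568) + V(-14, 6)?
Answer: 2162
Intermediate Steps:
(-201*(-8) + 568) + V(-14, 6) = (-201*(-8) + 568) - 14 = (1608 + 568) - 14 = 2176 - 14 = 2162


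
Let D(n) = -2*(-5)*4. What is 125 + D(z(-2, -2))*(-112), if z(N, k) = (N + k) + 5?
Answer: -4355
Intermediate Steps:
z(N, k) = 5 + N + k
D(n) = 40 (D(n) = 10*4 = 40)
125 + D(z(-2, -2))*(-112) = 125 + 40*(-112) = 125 - 4480 = -4355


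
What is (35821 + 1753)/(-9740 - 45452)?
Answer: -18787/27596 ≈ -0.68079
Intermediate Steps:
(35821 + 1753)/(-9740 - 45452) = 37574/(-55192) = 37574*(-1/55192) = -18787/27596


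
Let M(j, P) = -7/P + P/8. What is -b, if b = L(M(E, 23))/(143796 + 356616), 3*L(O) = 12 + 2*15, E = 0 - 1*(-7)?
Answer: -7/250206 ≈ -2.7977e-5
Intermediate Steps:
E = 7 (E = 0 + 7 = 7)
M(j, P) = -7/P + P/8 (M(j, P) = -7/P + P*(1/8) = -7/P + P/8)
L(O) = 14 (L(O) = (12 + 2*15)/3 = (12 + 30)/3 = (1/3)*42 = 14)
b = 7/250206 (b = 14/(143796 + 356616) = 14/500412 = 14*(1/500412) = 7/250206 ≈ 2.7977e-5)
-b = -1*7/250206 = -7/250206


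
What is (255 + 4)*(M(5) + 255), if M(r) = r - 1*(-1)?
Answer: 67599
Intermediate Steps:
M(r) = 1 + r (M(r) = r + 1 = 1 + r)
(255 + 4)*(M(5) + 255) = (255 + 4)*((1 + 5) + 255) = 259*(6 + 255) = 259*261 = 67599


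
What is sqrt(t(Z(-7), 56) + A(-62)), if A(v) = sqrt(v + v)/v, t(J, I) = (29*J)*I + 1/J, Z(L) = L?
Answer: sqrt(-535314479 - 1519*I*sqrt(31))/217 ≈ 0.00084226 - 106.62*I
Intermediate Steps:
t(J, I) = 1/J + 29*I*J (t(J, I) = 29*I*J + 1/J = 1/J + 29*I*J)
A(v) = sqrt(2)/sqrt(v) (A(v) = sqrt(2*v)/v = (sqrt(2)*sqrt(v))/v = sqrt(2)/sqrt(v))
sqrt(t(Z(-7), 56) + A(-62)) = sqrt((1/(-7) + 29*56*(-7)) + sqrt(2)/sqrt(-62)) = sqrt((-1/7 - 11368) + sqrt(2)*(-I*sqrt(62)/62)) = sqrt(-79577/7 - I*sqrt(31)/31)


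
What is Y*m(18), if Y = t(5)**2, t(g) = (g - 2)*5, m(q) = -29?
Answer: -6525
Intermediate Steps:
t(g) = -10 + 5*g (t(g) = (-2 + g)*5 = -10 + 5*g)
Y = 225 (Y = (-10 + 5*5)**2 = (-10 + 25)**2 = 15**2 = 225)
Y*m(18) = 225*(-29) = -6525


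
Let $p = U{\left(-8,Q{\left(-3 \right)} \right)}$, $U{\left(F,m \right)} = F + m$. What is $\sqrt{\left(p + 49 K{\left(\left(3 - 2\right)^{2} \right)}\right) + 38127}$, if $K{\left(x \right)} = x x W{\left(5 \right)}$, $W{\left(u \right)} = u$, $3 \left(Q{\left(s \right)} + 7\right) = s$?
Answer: $2 \sqrt{9589} \approx 195.85$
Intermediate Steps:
$Q{\left(s \right)} = -7 + \frac{s}{3}$
$K{\left(x \right)} = 5 x^{2}$ ($K{\left(x \right)} = x x 5 = x^{2} \cdot 5 = 5 x^{2}$)
$p = -16$ ($p = -8 + \left(-7 + \frac{1}{3} \left(-3\right)\right) = -8 - 8 = -16$)
$\sqrt{\left(p + 49 K{\left(\left(3 - 2\right)^{2} \right)}\right) + 38127} = \sqrt{\left(-16 + 49 \cdot 5 \left(\left(3 - 2\right)^{2}\right)^{2}\right) + 38127} = \sqrt{\left(-16 + 49 \cdot 5 \left(1^{2}\right)^{2}\right) + 38127} = \sqrt{\left(-16 + 49 \cdot 5 \cdot 1^{2}\right) + 38127} = \sqrt{\left(-16 + 49 \cdot 5 \cdot 1\right) + 38127} = \sqrt{\left(-16 + 49 \cdot 5\right) + 38127} = \sqrt{\left(-16 + 245\right) + 38127} = \sqrt{229 + 38127} = \sqrt{38356} = 2 \sqrt{9589}$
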